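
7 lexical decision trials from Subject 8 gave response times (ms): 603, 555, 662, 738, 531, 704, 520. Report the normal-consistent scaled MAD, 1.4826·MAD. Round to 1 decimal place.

106.7 ms

Sorted: 520, 531, 555, 603, 662, 704, 738 → median = 603
|x − 603| sorted: 0, 48, 59, 72, 83, 101, 135 → MAD = 72
Robust SD ≈ 1.4826 × 72 = 106.747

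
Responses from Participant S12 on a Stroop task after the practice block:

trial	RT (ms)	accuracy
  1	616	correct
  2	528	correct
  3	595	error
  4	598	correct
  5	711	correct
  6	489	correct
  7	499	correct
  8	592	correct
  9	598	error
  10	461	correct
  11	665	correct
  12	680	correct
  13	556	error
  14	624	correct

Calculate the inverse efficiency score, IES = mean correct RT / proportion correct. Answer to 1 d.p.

Correct trials (n=11): 616, 528, 598, 711, 489, 499, 592, 461, 665, 680, 624
Mean correct RT = 6463/11 = 587.5455 ms
Proportion correct = 11/14
IES = 587.5455 / (11/14) = 747.785 ms

747.8 ms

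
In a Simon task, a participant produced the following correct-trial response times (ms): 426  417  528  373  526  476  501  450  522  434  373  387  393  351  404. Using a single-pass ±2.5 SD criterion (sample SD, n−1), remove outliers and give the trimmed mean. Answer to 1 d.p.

437.4 ms

n = 15, ΣRT = 6561, M = 437.400
Σ(x−M)² = 50853.60; s = √(50853.60/14) = 60.269
Cutoffs: 437.400 ± 2.5·60.269 → [286.7, 588.1]
No RTs fall outside the cutoffs; all 15 retained. Mean = 6561/15 = 437.400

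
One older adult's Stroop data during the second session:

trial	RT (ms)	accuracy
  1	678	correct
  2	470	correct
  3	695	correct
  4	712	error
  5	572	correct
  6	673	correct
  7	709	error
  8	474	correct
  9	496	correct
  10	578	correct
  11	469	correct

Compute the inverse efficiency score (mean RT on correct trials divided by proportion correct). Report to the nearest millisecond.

Correct trials (n=9): 678, 470, 695, 572, 673, 474, 496, 578, 469
Mean correct RT = 5105/9 = 567.2222 ms
Proportion correct = 9/11
IES = 567.2222 / (9/11) = 693.272 ms

693 ms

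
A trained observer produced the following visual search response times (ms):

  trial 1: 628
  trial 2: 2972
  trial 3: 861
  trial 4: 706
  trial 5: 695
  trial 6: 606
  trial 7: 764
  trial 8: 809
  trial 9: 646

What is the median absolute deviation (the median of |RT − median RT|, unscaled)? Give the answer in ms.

Sorted: 606, 628, 646, 695, 706, 764, 809, 861, 2972 → median = 706
|x − 706|: 78, 2266, 155, 0, 11, 100, 58, 103, 60
Sorted deviations: 0, 11, 58, 60, 78, 100, 103, 155, 2266 → MAD = 78

78 ms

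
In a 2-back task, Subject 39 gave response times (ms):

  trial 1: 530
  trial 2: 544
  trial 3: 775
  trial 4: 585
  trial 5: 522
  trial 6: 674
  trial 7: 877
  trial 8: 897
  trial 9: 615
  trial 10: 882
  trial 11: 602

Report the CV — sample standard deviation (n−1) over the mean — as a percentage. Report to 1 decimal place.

21.8%

n = 11, Σ = 7503, M = 682.0909
Σ(x−M)² = 221008.909; s = √(221008.909/10) = 148.6637
CV = 148.6637 / 682.0909 = 0.21795 = 21.795%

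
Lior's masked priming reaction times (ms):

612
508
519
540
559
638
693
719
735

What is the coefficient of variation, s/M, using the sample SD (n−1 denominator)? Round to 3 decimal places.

0.143

n = 9, Σ = 5523, M = 613.6667
Σ(x−M)² = 61248.000; s = √(61248.000/8) = 87.4986
CV = 87.4986 / 613.6667 = 0.14258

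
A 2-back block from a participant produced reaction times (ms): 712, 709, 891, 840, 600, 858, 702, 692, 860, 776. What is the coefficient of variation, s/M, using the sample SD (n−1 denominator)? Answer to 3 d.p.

0.125

n = 10, Σ = 7640, M = 764.0000
Σ(x−M)² = 81754.000; s = √(81754.000/9) = 95.3089
CV = 95.3089 / 764.0000 = 0.12475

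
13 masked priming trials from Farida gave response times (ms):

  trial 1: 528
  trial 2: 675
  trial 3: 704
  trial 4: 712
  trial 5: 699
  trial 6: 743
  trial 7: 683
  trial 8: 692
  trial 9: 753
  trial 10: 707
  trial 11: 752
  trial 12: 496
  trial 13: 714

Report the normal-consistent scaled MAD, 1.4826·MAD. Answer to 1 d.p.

31.1 ms

Sorted: 496, 528, 675, 683, 692, 699, 704, 707, 712, 714, 743, 752, 753 → median = 704
|x − 704| sorted: 0, 3, 5, 8, 10, 12, 21, 29, 39, 48, 49, 176, 208 → MAD = 21
Robust SD ≈ 1.4826 × 21 = 31.135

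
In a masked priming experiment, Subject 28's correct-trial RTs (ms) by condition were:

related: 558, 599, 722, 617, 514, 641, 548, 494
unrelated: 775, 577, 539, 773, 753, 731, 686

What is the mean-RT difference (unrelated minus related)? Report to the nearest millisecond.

104 ms

M(related) = 4693/8 = 586.625
M(unrelated) = 4834/7 = 690.571
Difference = 690.571 − 586.625 = 103.946 ms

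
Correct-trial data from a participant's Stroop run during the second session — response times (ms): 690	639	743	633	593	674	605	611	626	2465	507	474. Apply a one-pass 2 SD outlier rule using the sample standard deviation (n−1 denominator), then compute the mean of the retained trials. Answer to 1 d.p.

617.7 ms

n = 12, ΣRT = 9260, M = 771.667
Σ(x−M)² = 3186622.67; s = √(3186622.67/11) = 538.231
Cutoffs: 771.667 ± 2·538.231 → [-304.8, 1848.1]
Outside: 2465 → excluded.
Retained (n=11): Σ = 6795, mean = 6795/11 = 617.727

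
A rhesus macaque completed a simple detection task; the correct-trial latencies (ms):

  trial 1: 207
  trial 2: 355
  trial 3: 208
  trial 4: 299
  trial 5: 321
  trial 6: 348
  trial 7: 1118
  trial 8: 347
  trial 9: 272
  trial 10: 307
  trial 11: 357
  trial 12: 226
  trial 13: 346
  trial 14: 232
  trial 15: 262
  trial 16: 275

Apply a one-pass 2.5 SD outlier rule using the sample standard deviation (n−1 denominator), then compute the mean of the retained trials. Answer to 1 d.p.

290.8 ms

n = 16, ΣRT = 5480, M = 342.500
Σ(x−M)² = 683684.00; s = √(683684.00/15) = 213.492
Cutoffs: 342.500 ± 2.5·213.492 → [-191.2, 876.2]
Outside: 1118 → excluded.
Retained (n=15): Σ = 4362, mean = 4362/15 = 290.800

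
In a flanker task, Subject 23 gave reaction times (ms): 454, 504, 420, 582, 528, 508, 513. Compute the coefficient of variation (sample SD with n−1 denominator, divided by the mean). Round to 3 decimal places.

n = 7, Σ = 3509, M = 501.2857
Σ(x−M)² = 16261.429; s = √(16261.429/6) = 52.0599
CV = 52.0599 / 501.2857 = 0.10385

0.104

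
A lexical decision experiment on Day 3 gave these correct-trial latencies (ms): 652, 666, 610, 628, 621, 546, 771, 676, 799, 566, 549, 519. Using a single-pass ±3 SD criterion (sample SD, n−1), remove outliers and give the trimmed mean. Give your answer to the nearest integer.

634 ms

n = 12, ΣRT = 7603, M = 633.583
Σ(x−M)² = 82702.92; s = √(82702.92/11) = 86.709
Cutoffs: 633.583 ± 3·86.709 → [373.5, 893.7]
No RTs fall outside the cutoffs; all 12 retained. Mean = 7603/12 = 633.583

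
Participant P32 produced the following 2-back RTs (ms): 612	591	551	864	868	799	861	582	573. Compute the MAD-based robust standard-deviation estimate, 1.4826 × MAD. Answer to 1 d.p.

Sorted: 551, 573, 582, 591, 612, 799, 861, 864, 868 → median = 612
|x − 612| sorted: 0, 21, 30, 39, 61, 187, 249, 252, 256 → MAD = 61
Robust SD ≈ 1.4826 × 61 = 90.439

90.4 ms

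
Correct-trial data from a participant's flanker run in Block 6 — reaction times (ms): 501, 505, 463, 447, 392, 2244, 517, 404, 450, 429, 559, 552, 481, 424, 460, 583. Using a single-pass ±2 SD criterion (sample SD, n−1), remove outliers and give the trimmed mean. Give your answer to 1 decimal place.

n = 16, ΣRT = 9411, M = 588.188
Σ(x−M)² = 2970828.44; s = √(2970828.44/15) = 445.034
Cutoffs: 588.188 ± 2·445.034 → [-301.9, 1478.3]
Outside: 2244 → excluded.
Retained (n=15): Σ = 7167, mean = 7167/15 = 477.800

477.8 ms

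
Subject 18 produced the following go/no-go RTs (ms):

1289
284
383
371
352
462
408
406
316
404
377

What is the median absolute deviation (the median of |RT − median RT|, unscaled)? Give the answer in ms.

25 ms

Sorted: 284, 316, 352, 371, 377, 383, 404, 406, 408, 462, 1289 → median = 383
|x − 383|: 906, 99, 0, 12, 31, 79, 25, 23, 67, 21, 6
Sorted deviations: 0, 6, 12, 21, 23, 25, 31, 67, 79, 99, 906 → MAD = 25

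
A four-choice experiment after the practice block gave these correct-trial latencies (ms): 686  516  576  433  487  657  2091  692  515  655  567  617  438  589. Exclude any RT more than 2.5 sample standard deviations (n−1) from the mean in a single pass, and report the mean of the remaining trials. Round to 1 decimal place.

n = 14, ΣRT = 9519, M = 679.929
Σ(x−M)² = 2239032.93; s = √(2239032.93/13) = 415.010
Cutoffs: 679.929 ± 2.5·415.010 → [-357.6, 1717.5]
Outside: 2091 → excluded.
Retained (n=13): Σ = 7428, mean = 7428/13 = 571.385

571.4 ms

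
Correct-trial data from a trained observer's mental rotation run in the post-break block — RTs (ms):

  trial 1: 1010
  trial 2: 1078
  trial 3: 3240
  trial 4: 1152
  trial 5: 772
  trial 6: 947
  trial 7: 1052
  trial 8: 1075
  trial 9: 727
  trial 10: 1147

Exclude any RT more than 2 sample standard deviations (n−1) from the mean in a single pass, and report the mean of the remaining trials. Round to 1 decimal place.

n = 10, ΣRT = 12200, M = 1220.000
Σ(x−M)² = 4722148.00; s = √(4722148.00/9) = 724.350
Cutoffs: 1220.000 ± 2·724.350 → [-228.7, 2668.7]
Outside: 3240 → excluded.
Retained (n=9): Σ = 8960, mean = 8960/9 = 995.556

995.6 ms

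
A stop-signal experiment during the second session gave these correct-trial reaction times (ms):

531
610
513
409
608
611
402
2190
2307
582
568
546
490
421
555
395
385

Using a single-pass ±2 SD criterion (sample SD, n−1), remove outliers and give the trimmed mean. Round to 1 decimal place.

n = 17, ΣRT = 12123, M = 713.118
Σ(x−M)² = 5451403.76; s = √(5451403.76/16) = 583.706
Cutoffs: 713.118 ± 2·583.706 → [-454.3, 1880.5]
Outside: 2190, 2307 → excluded.
Retained (n=15): Σ = 7626, mean = 7626/15 = 508.400

508.4 ms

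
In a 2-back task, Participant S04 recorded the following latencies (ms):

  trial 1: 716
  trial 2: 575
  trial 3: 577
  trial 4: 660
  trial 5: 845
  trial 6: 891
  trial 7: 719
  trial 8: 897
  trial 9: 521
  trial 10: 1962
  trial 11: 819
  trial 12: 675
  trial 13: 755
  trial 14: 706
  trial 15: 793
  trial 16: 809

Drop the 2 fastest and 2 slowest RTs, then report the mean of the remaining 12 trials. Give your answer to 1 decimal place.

747.1 ms

Sorted: 521, 575, 577, 660, 675, 706, 716, 719, 755, 793, 809, 819, 845, 891, 897, 1962
Drop lowest 2 (521, 575) and highest 2 (897, 1962)
Remaining (n=12): Σ = 8965, mean = 8965/12 = 747.083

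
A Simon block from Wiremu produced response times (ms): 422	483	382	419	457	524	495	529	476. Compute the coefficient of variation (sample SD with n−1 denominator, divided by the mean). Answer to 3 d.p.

0.107

n = 9, Σ = 4187, M = 465.2222
Σ(x−M)² = 19839.556; s = √(19839.556/8) = 49.7990
CV = 49.7990 / 465.2222 = 0.10704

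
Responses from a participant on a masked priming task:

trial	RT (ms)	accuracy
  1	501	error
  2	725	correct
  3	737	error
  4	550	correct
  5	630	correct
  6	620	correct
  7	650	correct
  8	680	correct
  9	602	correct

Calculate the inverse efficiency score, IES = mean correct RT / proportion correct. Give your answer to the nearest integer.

819 ms

Correct trials (n=7): 725, 550, 630, 620, 650, 680, 602
Mean correct RT = 4457/7 = 636.7143 ms
Proportion correct = 7/9
IES = 636.7143 / (7/9) = 818.633 ms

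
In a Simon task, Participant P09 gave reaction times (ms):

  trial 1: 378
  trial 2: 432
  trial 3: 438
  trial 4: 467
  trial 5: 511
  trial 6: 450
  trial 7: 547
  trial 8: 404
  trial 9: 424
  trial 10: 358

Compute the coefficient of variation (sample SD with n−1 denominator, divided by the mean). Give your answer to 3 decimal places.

n = 10, Σ = 4409, M = 440.9000
Σ(x−M)² = 29498.900; s = √(29498.900/9) = 57.2508
CV = 57.2508 / 440.9000 = 0.12985

0.130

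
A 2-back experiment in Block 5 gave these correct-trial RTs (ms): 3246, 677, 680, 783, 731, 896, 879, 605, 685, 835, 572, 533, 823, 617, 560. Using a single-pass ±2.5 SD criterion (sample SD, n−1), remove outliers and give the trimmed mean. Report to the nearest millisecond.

n = 15, ΣRT = 13122, M = 874.800
Σ(x−M)² = 6216392.40; s = √(6216392.40/14) = 666.354
Cutoffs: 874.800 ± 2.5·666.354 → [-791.1, 2540.7]
Outside: 3246 → excluded.
Retained (n=14): Σ = 9876, mean = 9876/14 = 705.429

705 ms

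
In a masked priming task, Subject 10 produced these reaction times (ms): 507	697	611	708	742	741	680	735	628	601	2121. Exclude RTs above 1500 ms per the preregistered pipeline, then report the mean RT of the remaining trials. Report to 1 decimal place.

665.0 ms

Excluded: 2121
Retained (n=10): Σ = 6650
Mean = 6650/10 = 665.0000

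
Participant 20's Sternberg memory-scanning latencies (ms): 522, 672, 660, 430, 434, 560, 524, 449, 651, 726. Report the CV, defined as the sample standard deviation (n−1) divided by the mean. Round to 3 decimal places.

0.193

n = 10, Σ = 5628, M = 562.8000
Σ(x−M)² = 106139.600; s = √(106139.600/9) = 108.5969
CV = 108.5969 / 562.8000 = 0.19296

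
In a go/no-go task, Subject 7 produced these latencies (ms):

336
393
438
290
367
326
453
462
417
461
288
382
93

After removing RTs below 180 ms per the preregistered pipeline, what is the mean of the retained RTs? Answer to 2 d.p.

Excluded: 93
Retained (n=12): Σ = 4613
Mean = 4613/12 = 384.4167

384.42 ms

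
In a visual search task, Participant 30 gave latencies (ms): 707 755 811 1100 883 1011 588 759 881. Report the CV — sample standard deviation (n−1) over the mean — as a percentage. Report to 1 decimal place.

n = 9, Σ = 7495, M = 832.7778
Σ(x−M)² = 195721.556; s = √(195721.556/8) = 156.4135
CV = 156.4135 / 832.7778 = 0.18782 = 18.782%

18.8%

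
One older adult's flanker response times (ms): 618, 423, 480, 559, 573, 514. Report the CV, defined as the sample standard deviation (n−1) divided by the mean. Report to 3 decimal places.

0.133

n = 6, Σ = 3167, M = 527.8333
Σ(x−M)² = 24610.833; s = √(24610.833/5) = 70.1582
CV = 70.1582 / 527.8333 = 0.13292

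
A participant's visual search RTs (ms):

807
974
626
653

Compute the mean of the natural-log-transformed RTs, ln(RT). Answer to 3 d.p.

ln(RT): 6.6933, 6.8814, 6.4394, 6.4816
Σ ln(RT) = 26.4957
Mean = 26.4957/4 = 6.62392

6.624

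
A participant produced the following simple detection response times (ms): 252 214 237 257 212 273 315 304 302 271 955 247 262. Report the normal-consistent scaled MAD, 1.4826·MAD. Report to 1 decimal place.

37.1 ms

Sorted: 212, 214, 237, 247, 252, 257, 262, 271, 273, 302, 304, 315, 955 → median = 262
|x − 262| sorted: 0, 5, 9, 10, 11, 15, 25, 40, 42, 48, 50, 53, 693 → MAD = 25
Robust SD ≈ 1.4826 × 25 = 37.065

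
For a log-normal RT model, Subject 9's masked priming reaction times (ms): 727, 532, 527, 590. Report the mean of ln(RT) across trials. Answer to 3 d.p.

6.378

ln(RT): 6.5889, 6.2766, 6.2672, 6.3801
Σ ln(RT) = 25.5129
Mean = 25.5129/4 = 6.37822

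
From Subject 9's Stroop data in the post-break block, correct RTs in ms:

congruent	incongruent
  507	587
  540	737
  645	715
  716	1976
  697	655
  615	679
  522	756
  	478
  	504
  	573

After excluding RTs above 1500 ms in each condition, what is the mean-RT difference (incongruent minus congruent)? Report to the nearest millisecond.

26 ms

incongruent: exclude 1976
M(congruent) = 4242/7 = 606.000
M(incongruent) = 5684/9 = 631.556
Difference = 631.556 − 606.000 = 25.556 ms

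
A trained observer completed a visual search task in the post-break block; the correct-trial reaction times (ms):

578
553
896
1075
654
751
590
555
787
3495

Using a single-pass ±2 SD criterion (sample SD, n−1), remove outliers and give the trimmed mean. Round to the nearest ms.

715 ms

n = 10, ΣRT = 9934, M = 993.400
Σ(x−M)² = 7212134.40; s = √(7212134.40/9) = 895.181
Cutoffs: 993.400 ± 2·895.181 → [-797.0, 2783.8]
Outside: 3495 → excluded.
Retained (n=9): Σ = 6439, mean = 6439/9 = 715.444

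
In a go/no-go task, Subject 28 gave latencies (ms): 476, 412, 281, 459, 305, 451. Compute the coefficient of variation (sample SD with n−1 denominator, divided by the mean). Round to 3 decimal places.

0.211

n = 6, Σ = 2384, M = 397.3333
Σ(x−M)² = 35145.333; s = √(35145.333/5) = 83.8395
CV = 83.8395 / 397.3333 = 0.21101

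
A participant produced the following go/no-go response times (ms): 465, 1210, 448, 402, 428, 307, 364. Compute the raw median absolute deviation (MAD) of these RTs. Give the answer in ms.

Sorted: 307, 364, 402, 428, 448, 465, 1210 → median = 428
|x − 428|: 37, 782, 20, 26, 0, 121, 64
Sorted deviations: 0, 20, 26, 37, 64, 121, 782 → MAD = 37

37 ms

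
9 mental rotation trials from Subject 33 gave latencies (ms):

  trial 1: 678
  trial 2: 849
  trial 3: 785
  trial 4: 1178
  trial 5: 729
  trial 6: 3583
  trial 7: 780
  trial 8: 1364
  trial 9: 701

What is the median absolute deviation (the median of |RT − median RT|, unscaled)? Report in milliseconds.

84 ms

Sorted: 678, 701, 729, 780, 785, 849, 1178, 1364, 3583 → median = 785
|x − 785|: 107, 64, 0, 393, 56, 2798, 5, 579, 84
Sorted deviations: 0, 5, 56, 64, 84, 107, 393, 579, 2798 → MAD = 84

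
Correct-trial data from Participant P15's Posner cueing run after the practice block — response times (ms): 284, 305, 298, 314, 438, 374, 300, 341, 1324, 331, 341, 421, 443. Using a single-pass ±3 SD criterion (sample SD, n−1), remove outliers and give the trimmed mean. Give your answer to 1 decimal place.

n = 13, ΣRT = 5514, M = 424.154
Σ(x−M)² = 912605.69; s = √(912605.69/12) = 275.773
Cutoffs: 424.154 ± 3·275.773 → [-403.2, 1251.5]
Outside: 1324 → excluded.
Retained (n=12): Σ = 4190, mean = 4190/12 = 349.167

349.2 ms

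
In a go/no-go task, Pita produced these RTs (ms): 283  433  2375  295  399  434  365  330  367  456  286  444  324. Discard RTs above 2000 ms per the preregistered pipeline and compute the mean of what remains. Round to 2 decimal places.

Excluded: 2375
Retained (n=12): Σ = 4416
Mean = 4416/12 = 368.0000

368.00 ms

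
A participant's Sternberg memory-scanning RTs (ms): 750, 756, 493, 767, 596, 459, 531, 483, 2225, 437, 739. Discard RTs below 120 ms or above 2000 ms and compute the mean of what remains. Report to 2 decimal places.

601.10 ms

Excluded: 2225
Retained (n=10): Σ = 6011
Mean = 6011/10 = 601.1000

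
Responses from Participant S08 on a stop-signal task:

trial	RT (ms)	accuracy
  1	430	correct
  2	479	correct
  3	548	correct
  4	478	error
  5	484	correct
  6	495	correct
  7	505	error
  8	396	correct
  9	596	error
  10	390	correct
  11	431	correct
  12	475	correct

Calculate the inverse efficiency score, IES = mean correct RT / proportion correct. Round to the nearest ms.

Correct trials (n=9): 430, 479, 548, 484, 495, 396, 390, 431, 475
Mean correct RT = 4128/9 = 458.6667 ms
Proportion correct = 9/12
IES = 458.6667 / (9/12) = 611.556 ms

612 ms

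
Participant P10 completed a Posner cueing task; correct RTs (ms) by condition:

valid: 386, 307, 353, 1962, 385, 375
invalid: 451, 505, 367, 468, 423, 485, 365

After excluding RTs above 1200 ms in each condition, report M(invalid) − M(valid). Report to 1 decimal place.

valid: exclude 1962
M(valid) = 1806/5 = 361.200
M(invalid) = 3064/7 = 437.714
Difference = 437.714 − 361.200 = 76.514 ms

76.5 ms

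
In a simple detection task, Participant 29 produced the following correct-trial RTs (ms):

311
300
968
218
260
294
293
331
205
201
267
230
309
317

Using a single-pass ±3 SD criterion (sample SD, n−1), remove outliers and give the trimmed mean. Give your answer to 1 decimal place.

n = 14, ΣRT = 4504, M = 321.714
Σ(x−M)² = 474298.86; s = √(474298.86/13) = 191.009
Cutoffs: 321.714 ± 3·191.009 → [-251.3, 894.7]
Outside: 968 → excluded.
Retained (n=13): Σ = 3536, mean = 3536/13 = 272.000

272.0 ms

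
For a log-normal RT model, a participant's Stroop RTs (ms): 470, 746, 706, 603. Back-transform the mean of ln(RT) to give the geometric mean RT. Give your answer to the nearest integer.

ln(RT): 6.1527, 6.6147, 6.5596, 6.4019
Mean ln(RT) = 25.7290/4 = 6.43225
Geometric mean = exp(6.43225) = 621.57 ms

622 ms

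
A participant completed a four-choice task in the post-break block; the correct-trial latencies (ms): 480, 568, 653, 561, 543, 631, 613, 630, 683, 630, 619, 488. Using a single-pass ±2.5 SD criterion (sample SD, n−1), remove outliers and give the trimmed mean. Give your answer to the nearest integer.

592 ms

n = 12, ΣRT = 7099, M = 591.583
Σ(x−M)² = 44876.92; s = √(44876.92/11) = 63.873
Cutoffs: 591.583 ± 2.5·63.873 → [431.9, 751.3]
No RTs fall outside the cutoffs; all 12 retained. Mean = 7099/12 = 591.583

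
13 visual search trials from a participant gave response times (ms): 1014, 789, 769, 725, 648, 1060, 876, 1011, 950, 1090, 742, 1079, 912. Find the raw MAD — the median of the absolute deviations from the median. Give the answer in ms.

Sorted: 648, 725, 742, 769, 789, 876, 912, 950, 1011, 1014, 1060, 1079, 1090 → median = 912
|x − 912|: 102, 123, 143, 187, 264, 148, 36, 99, 38, 178, 170, 167, 0
Sorted deviations: 0, 36, 38, 99, 102, 123, 143, 148, 167, 170, 178, 187, 264 → MAD = 143

143 ms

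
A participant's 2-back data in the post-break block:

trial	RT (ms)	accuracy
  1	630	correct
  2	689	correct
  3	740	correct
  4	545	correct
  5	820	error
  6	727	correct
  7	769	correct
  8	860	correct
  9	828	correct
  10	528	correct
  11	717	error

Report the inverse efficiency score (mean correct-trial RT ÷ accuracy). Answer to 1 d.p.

857.7 ms

Correct trials (n=9): 630, 689, 740, 545, 727, 769, 860, 828, 528
Mean correct RT = 6316/9 = 701.7778 ms
Proportion correct = 9/11
IES = 701.7778 / (9/11) = 857.728 ms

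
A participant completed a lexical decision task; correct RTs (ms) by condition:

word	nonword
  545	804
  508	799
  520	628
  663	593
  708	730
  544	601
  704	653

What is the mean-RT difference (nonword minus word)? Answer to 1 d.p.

88.0 ms

M(word) = 4192/7 = 598.857
M(nonword) = 4808/7 = 686.857
Difference = 686.857 − 598.857 = 88.000 ms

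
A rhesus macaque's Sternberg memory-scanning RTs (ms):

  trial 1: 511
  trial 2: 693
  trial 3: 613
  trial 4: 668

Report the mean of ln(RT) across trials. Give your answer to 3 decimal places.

6.425

ln(RT): 6.2364, 6.5410, 6.4184, 6.5043
Σ ln(RT) = 25.7001
Mean = 25.7001/4 = 6.42501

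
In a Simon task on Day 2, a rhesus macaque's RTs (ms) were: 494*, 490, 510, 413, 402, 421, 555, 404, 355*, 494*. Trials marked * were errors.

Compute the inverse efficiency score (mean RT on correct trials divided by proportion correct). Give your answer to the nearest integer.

652 ms

Correct trials (n=7): 490, 510, 413, 402, 421, 555, 404
Mean correct RT = 3195/7 = 456.4286 ms
Proportion correct = 7/10
IES = 456.4286 / (7/10) = 652.041 ms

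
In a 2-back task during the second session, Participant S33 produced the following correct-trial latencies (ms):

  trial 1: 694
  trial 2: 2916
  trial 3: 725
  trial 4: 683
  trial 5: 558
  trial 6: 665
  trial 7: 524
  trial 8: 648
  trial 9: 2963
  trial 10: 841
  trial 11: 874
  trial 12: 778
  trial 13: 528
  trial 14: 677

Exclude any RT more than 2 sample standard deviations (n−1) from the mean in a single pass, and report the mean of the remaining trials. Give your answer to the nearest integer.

n = 14, ΣRT = 14074, M = 1005.286
Σ(x−M)² = 8869406.86; s = √(8869406.86/13) = 825.992
Cutoffs: 1005.286 ± 2·825.992 → [-646.7, 2657.3]
Outside: 2916, 2963 → excluded.
Retained (n=12): Σ = 8195, mean = 8195/12 = 682.917

683 ms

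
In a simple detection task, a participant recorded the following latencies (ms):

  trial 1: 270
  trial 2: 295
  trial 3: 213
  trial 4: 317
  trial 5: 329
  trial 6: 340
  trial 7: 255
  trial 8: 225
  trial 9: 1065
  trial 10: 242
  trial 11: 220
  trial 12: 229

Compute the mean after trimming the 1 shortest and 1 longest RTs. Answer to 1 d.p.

Sorted: 213, 220, 225, 229, 242, 255, 270, 295, 317, 329, 340, 1065
Drop lowest 1 (213) and highest 1 (1065)
Remaining (n=10): Σ = 2722, mean = 2722/10 = 272.200

272.2 ms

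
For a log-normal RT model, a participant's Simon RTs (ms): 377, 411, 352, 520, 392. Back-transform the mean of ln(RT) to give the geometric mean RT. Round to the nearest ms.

407 ms

ln(RT): 5.9322, 6.0186, 5.8636, 6.2538, 5.9713
Mean ln(RT) = 30.0396/5 = 6.00791
Geometric mean = exp(6.00791) = 406.63 ms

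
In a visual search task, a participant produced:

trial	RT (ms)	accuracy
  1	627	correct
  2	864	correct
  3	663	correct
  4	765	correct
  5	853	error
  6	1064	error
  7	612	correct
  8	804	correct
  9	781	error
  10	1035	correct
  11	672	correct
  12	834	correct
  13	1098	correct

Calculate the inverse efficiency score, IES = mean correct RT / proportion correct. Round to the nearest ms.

Correct trials (n=10): 627, 864, 663, 765, 612, 804, 1035, 672, 834, 1098
Mean correct RT = 7974/10 = 797.4000 ms
Proportion correct = 10/13
IES = 797.4000 / (10/13) = 1036.620 ms

1037 ms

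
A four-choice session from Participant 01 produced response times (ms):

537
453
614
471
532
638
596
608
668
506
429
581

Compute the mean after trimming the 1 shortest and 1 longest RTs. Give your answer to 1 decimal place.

553.6 ms

Sorted: 429, 453, 471, 506, 532, 537, 581, 596, 608, 614, 638, 668
Drop lowest 1 (429) and highest 1 (668)
Remaining (n=10): Σ = 5536, mean = 5536/10 = 553.600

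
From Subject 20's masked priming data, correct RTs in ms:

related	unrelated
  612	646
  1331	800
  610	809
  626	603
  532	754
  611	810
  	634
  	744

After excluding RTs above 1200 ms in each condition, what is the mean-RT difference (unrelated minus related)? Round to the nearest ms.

related: exclude 1331
M(related) = 2991/5 = 598.200
M(unrelated) = 5800/8 = 725.000
Difference = 725.000 − 598.200 = 126.800 ms

127 ms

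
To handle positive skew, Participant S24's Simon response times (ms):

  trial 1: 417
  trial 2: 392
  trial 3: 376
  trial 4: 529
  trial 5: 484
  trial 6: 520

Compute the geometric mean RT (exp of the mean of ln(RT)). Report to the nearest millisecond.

449 ms

ln(RT): 6.0331, 5.9713, 5.9296, 6.2710, 6.1821, 6.2538
Mean ln(RT) = 36.6408/6 = 6.10681
Geometric mean = exp(6.10681) = 448.90 ms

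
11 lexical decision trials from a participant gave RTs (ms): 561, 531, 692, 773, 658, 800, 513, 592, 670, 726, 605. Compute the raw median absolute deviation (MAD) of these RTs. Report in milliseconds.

Sorted: 513, 531, 561, 592, 605, 658, 670, 692, 726, 773, 800 → median = 658
|x − 658|: 97, 127, 34, 115, 0, 142, 145, 66, 12, 68, 53
Sorted deviations: 0, 12, 34, 53, 66, 68, 97, 115, 127, 142, 145 → MAD = 68

68 ms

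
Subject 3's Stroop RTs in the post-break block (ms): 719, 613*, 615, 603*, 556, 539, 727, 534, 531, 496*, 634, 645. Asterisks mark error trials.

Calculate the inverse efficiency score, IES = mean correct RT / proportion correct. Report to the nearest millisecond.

Correct trials (n=9): 719, 615, 556, 539, 727, 534, 531, 634, 645
Mean correct RT = 5500/9 = 611.1111 ms
Proportion correct = 9/12
IES = 611.1111 / (9/12) = 814.815 ms

815 ms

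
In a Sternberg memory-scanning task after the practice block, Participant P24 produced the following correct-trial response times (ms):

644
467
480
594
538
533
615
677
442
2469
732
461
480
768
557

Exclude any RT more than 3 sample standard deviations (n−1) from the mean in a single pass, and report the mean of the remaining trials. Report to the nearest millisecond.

n = 15, ΣRT = 10457, M = 697.133
Σ(x−M)² = 3506367.73; s = √(3506367.73/14) = 500.455
Cutoffs: 697.133 ± 3·500.455 → [-804.2, 2198.5]
Outside: 2469 → excluded.
Retained (n=14): Σ = 7988, mean = 7988/14 = 570.571

571 ms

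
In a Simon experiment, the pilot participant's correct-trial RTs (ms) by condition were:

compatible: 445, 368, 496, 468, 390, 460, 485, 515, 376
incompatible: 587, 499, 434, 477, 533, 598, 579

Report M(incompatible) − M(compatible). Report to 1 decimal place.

84.8 ms

M(compatible) = 4003/9 = 444.778
M(incompatible) = 3707/7 = 529.571
Difference = 529.571 − 444.778 = 84.794 ms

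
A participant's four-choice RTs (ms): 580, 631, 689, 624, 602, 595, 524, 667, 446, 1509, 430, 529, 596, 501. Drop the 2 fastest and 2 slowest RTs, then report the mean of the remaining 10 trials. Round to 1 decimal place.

Sorted: 430, 446, 501, 524, 529, 580, 595, 596, 602, 624, 631, 667, 689, 1509
Drop lowest 2 (430, 446) and highest 2 (689, 1509)
Remaining (n=10): Σ = 5849, mean = 5849/10 = 584.900

584.9 ms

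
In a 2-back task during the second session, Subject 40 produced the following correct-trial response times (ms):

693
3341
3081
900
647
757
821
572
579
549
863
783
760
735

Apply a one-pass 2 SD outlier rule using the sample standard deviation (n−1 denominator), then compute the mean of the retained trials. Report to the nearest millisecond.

722 ms

n = 14, ΣRT = 15081, M = 1077.214
Σ(x−M)² = 10804830.36; s = √(10804830.36/13) = 911.669
Cutoffs: 1077.214 ± 2·911.669 → [-746.1, 2900.6]
Outside: 3081, 3341 → excluded.
Retained (n=12): Σ = 8659, mean = 8659/12 = 721.583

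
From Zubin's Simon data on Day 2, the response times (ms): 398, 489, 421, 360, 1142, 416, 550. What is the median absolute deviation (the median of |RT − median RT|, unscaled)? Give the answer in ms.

Sorted: 360, 398, 416, 421, 489, 550, 1142 → median = 421
|x − 421|: 23, 68, 0, 61, 721, 5, 129
Sorted deviations: 0, 5, 23, 61, 68, 129, 721 → MAD = 61

61 ms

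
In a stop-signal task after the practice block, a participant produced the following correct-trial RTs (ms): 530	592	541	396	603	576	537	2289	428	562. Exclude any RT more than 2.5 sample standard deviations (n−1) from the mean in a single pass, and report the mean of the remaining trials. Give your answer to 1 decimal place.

n = 10, ΣRT = 7054, M = 705.400
Σ(x−M)² = 2827272.40; s = √(2827272.40/9) = 560.483
Cutoffs: 705.400 ± 2.5·560.483 → [-695.8, 2106.6]
Outside: 2289 → excluded.
Retained (n=9): Σ = 4765, mean = 4765/9 = 529.444

529.4 ms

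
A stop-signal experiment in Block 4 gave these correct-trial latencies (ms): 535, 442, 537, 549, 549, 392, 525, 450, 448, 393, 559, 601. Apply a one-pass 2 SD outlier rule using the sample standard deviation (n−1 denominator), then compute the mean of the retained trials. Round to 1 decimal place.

498.3 ms

n = 12, ΣRT = 5980, M = 498.333
Σ(x−M)² = 53350.67; s = √(53350.67/11) = 69.642
Cutoffs: 498.333 ± 2·69.642 → [359.0, 637.6]
No RTs fall outside the cutoffs; all 12 retained. Mean = 5980/12 = 498.333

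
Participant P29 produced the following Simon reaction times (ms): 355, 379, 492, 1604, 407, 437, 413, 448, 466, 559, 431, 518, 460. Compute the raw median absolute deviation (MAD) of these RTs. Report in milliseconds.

Sorted: 355, 379, 407, 413, 431, 437, 448, 460, 466, 492, 518, 559, 1604 → median = 448
|x − 448|: 93, 69, 44, 1156, 41, 11, 35, 0, 18, 111, 17, 70, 12
Sorted deviations: 0, 11, 12, 17, 18, 35, 41, 44, 69, 70, 93, 111, 1156 → MAD = 41

41 ms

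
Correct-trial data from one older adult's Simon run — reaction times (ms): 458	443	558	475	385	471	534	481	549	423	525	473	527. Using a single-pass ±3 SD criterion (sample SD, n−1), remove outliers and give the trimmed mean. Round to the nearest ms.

n = 13, ΣRT = 6302, M = 484.769
Σ(x−M)² = 31982.31; s = √(31982.31/12) = 51.626
Cutoffs: 484.769 ± 3·51.626 → [329.9, 639.6]
No RTs fall outside the cutoffs; all 13 retained. Mean = 6302/13 = 484.769

485 ms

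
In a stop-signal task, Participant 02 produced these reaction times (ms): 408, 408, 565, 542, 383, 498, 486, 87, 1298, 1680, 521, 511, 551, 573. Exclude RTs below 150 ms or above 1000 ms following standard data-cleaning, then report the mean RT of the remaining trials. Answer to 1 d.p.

495.1 ms

Excluded: 87, 1298, 1680
Retained (n=11): Σ = 5446
Mean = 5446/11 = 495.0909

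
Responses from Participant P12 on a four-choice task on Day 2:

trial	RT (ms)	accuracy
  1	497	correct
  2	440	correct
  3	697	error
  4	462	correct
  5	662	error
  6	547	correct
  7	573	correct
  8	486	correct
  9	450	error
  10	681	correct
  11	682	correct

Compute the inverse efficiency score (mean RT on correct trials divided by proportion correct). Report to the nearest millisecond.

Correct trials (n=8): 497, 440, 462, 547, 573, 486, 681, 682
Mean correct RT = 4368/8 = 546.0000 ms
Proportion correct = 8/11
IES = 546.0000 / (8/11) = 750.750 ms

751 ms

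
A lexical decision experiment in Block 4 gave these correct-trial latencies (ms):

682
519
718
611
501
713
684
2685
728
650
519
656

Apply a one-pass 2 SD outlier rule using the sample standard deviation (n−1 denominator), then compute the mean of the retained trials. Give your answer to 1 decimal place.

634.6 ms

n = 12, ΣRT = 9666, M = 805.500
Σ(x−M)² = 3925999.00; s = √(3925999.00/11) = 597.419
Cutoffs: 805.500 ± 2·597.419 → [-389.3, 2000.3]
Outside: 2685 → excluded.
Retained (n=11): Σ = 6981, mean = 6981/11 = 634.636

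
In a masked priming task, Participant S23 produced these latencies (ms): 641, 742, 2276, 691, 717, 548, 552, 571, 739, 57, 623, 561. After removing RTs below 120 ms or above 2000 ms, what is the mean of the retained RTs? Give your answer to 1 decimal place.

638.5 ms

Excluded: 57, 2276
Retained (n=10): Σ = 6385
Mean = 6385/10 = 638.5000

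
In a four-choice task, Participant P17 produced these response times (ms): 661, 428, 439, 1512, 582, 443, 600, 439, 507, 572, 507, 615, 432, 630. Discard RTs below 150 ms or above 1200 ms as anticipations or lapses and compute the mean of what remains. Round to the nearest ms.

Excluded: 1512
Retained (n=13): Σ = 6855
Mean = 6855/13 = 527.3077

527 ms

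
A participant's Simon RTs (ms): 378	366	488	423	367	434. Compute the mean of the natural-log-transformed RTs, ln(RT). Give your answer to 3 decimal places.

6.009

ln(RT): 5.9349, 5.9026, 6.1903, 6.0474, 5.9054, 6.0730
Σ ln(RT) = 36.0536
Mean = 36.0536/6 = 6.00894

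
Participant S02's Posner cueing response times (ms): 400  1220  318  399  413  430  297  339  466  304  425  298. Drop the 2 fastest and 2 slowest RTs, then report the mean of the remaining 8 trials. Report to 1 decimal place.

378.5 ms

Sorted: 297, 298, 304, 318, 339, 399, 400, 413, 425, 430, 466, 1220
Drop lowest 2 (297, 298) and highest 2 (466, 1220)
Remaining (n=8): Σ = 3028, mean = 3028/8 = 378.500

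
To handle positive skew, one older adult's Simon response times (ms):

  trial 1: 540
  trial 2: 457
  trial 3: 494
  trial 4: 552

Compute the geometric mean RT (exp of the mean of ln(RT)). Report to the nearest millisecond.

ln(RT): 6.2916, 6.1247, 6.2025, 6.3135
Mean ln(RT) = 24.9323/4 = 6.23308
Geometric mean = exp(6.23308) = 509.32 ms

509 ms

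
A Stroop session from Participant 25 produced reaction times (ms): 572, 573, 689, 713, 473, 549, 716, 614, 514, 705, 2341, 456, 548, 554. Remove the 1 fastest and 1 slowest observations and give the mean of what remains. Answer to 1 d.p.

Sorted: 456, 473, 514, 548, 549, 554, 572, 573, 614, 689, 705, 713, 716, 2341
Drop lowest 1 (456) and highest 1 (2341)
Remaining (n=12): Σ = 7220, mean = 7220/12 = 601.667

601.7 ms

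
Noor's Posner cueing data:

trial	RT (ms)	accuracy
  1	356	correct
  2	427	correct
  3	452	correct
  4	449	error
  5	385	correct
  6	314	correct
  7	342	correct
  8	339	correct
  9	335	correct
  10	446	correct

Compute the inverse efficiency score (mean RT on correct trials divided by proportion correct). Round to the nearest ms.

419 ms

Correct trials (n=9): 356, 427, 452, 385, 314, 342, 339, 335, 446
Mean correct RT = 3396/9 = 377.3333 ms
Proportion correct = 9/10
IES = 377.3333 / (9/10) = 419.259 ms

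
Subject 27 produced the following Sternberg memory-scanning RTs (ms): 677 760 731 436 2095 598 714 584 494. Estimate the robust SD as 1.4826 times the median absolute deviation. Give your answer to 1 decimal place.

Sorted: 436, 494, 584, 598, 677, 714, 731, 760, 2095 → median = 677
|x − 677| sorted: 0, 37, 54, 79, 83, 93, 183, 241, 1418 → MAD = 83
Robust SD ≈ 1.4826 × 83 = 123.056

123.1 ms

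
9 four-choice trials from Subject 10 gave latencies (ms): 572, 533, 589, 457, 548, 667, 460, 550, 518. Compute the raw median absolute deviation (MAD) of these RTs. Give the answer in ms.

30 ms

Sorted: 457, 460, 518, 533, 548, 550, 572, 589, 667 → median = 548
|x − 548|: 24, 15, 41, 91, 0, 119, 88, 2, 30
Sorted deviations: 0, 2, 15, 24, 30, 41, 88, 91, 119 → MAD = 30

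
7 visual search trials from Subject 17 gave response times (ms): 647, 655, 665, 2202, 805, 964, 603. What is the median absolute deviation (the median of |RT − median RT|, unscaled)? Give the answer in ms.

Sorted: 603, 647, 655, 665, 805, 964, 2202 → median = 665
|x − 665|: 18, 10, 0, 1537, 140, 299, 62
Sorted deviations: 0, 10, 18, 62, 140, 299, 1537 → MAD = 62

62 ms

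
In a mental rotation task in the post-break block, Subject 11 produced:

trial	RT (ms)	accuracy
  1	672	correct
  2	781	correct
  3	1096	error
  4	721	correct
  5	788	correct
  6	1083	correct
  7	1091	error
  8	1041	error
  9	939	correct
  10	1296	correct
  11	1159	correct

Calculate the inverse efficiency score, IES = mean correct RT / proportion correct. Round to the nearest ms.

1279 ms

Correct trials (n=8): 672, 781, 721, 788, 1083, 939, 1296, 1159
Mean correct RT = 7439/8 = 929.8750 ms
Proportion correct = 8/11
IES = 929.8750 / (8/11) = 1278.578 ms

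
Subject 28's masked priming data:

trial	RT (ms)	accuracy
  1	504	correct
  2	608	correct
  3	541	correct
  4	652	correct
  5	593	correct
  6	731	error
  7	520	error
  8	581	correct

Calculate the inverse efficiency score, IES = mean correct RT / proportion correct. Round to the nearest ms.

773 ms

Correct trials (n=6): 504, 608, 541, 652, 593, 581
Mean correct RT = 3479/6 = 579.8333 ms
Proportion correct = 6/8
IES = 579.8333 / (6/8) = 773.111 ms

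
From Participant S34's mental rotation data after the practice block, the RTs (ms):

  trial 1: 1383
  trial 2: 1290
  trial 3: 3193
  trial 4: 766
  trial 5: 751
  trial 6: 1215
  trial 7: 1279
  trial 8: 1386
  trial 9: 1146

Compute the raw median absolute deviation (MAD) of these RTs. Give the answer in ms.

Sorted: 751, 766, 1146, 1215, 1279, 1290, 1383, 1386, 3193 → median = 1279
|x − 1279|: 104, 11, 1914, 513, 528, 64, 0, 107, 133
Sorted deviations: 0, 11, 64, 104, 107, 133, 513, 528, 1914 → MAD = 107

107 ms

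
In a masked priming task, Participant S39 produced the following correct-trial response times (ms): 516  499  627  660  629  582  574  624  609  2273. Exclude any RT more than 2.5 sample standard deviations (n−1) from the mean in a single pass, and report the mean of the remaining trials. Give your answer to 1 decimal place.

n = 10, ΣRT = 7593, M = 759.300
Σ(x−M)² = 2569248.10; s = √(2569248.10/9) = 534.296
Cutoffs: 759.300 ± 2.5·534.296 → [-576.4, 2095.0]
Outside: 2273 → excluded.
Retained (n=9): Σ = 5320, mean = 5320/9 = 591.111

591.1 ms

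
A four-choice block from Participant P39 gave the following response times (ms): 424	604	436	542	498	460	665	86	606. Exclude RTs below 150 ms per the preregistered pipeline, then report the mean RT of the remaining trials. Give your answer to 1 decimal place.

Excluded: 86
Retained (n=8): Σ = 4235
Mean = 4235/8 = 529.3750

529.4 ms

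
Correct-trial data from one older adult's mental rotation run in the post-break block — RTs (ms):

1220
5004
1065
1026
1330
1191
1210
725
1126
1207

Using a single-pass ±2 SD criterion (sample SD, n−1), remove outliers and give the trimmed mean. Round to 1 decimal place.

n = 10, ΣRT = 15104, M = 1510.400
Σ(x−M)² = 13804066.40; s = √(13804066.40/9) = 1238.461
Cutoffs: 1510.400 ± 2·1238.461 → [-966.5, 3987.3]
Outside: 5004 → excluded.
Retained (n=9): Σ = 10100, mean = 10100/9 = 1122.222

1122.2 ms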